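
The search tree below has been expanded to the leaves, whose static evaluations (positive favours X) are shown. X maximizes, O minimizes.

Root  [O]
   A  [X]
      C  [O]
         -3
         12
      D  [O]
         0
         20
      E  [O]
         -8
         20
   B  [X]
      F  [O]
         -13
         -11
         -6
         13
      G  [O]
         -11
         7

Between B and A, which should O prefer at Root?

F (O): min(-13, -11, -6, 13) = -13
G (O): min(-11, 7) = -11
B (X): max(-13, -11) = -11
C (O): min(-3, 12) = -3
D (O): min(0, 20) = 0
E (O): min(-8, 20) = -8
A (X): max(-3, 0, -8) = 0
O prefers the lower value; B=-11, A=0. B is better since -11 < 0.

B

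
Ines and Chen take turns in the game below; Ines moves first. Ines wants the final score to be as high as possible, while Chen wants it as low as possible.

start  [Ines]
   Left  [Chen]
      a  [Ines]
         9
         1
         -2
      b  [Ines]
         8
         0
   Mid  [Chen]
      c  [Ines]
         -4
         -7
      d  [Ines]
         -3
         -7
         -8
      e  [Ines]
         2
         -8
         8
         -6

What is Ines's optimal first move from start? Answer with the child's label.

a (Ines): max(9, 1, -2) = 9
b (Ines): max(8, 0) = 8
Left (Chen): min(9, 8) = 8
c (Ines): max(-4, -7) = -4
d (Ines): max(-3, -7, -8) = -3
e (Ines): max(2, -8, 8, -6) = 8
Mid (Chen): min(-4, -3, 8) = -4
start (Ines): max(8, -4) = 8
Ines at start wants the highest of {Left=8, Mid=-4}, so chooses Left.

Left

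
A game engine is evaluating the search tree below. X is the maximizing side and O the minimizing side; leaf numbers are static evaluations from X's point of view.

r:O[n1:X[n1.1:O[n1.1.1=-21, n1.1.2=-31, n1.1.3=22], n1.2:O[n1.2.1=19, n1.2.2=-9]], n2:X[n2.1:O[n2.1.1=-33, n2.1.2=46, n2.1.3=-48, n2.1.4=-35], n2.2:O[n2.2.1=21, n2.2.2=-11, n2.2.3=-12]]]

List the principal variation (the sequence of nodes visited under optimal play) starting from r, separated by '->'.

n1.1 (O): min(-21, -31, 22) = -31
n1.2 (O): min(19, -9) = -9
n1 (X): max(-31, -9) = -9
n2.1 (O): min(-33, 46, -48, -35) = -48
n2.2 (O): min(21, -11, -12) = -12
n2 (X): max(-48, -12) = -12
r (O): min(-9, -12) = -12
At r, O picks n2 (lowest: -12).
At n2, X picks n2.2 (highest: -12).
At n2.2, O picks n2.2.3 (lowest: -12).
Terminal value -12.

r -> n2 -> n2.2 -> n2.2.3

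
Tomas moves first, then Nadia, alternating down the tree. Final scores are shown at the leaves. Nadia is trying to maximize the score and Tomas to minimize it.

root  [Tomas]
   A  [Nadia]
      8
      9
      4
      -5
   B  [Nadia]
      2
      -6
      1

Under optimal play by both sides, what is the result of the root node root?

A (Nadia): max(8, 9, 4, -5) = 9
B (Nadia): max(2, -6, 1) = 2
root (Tomas): min(9, 2) = 2

2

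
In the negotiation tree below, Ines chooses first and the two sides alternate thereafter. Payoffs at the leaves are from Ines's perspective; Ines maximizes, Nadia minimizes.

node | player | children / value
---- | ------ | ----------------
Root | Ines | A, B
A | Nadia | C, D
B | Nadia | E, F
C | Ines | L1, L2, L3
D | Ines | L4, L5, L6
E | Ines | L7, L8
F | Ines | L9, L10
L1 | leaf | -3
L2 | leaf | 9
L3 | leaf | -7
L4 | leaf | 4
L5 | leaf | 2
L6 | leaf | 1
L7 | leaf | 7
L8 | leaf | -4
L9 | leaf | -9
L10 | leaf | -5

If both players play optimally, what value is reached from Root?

C (Ines): max(-3, 9, -7) = 9
D (Ines): max(4, 2, 1) = 4
A (Nadia): min(9, 4) = 4
E (Ines): max(7, -4) = 7
F (Ines): max(-9, -5) = -5
B (Nadia): min(7, -5) = -5
Root (Ines): max(4, -5) = 4

4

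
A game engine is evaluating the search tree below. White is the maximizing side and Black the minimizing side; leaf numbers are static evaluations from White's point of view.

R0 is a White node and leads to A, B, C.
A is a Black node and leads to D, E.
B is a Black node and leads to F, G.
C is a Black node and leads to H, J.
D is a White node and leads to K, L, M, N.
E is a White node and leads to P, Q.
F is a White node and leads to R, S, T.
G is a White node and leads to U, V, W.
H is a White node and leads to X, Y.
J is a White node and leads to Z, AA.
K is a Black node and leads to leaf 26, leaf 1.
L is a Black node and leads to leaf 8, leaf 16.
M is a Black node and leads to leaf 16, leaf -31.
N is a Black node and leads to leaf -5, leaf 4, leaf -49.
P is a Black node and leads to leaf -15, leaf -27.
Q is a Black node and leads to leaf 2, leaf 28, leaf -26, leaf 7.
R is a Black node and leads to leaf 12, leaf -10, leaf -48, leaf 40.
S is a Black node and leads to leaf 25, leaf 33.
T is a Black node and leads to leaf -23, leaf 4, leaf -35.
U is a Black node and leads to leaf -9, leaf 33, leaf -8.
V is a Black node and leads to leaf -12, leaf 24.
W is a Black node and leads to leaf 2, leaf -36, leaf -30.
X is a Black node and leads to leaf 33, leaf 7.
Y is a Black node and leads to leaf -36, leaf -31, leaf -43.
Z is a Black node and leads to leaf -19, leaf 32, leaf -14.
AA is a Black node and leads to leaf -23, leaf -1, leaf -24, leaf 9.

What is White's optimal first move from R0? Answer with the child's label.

K (Black): min(26, 1) = 1
L (Black): min(8, 16) = 8
M (Black): min(16, -31) = -31
N (Black): min(-5, 4, -49) = -49
D (White): max(1, 8, -31, -49) = 8
P (Black): min(-15, -27) = -27
Q (Black): min(2, 28, -26, 7) = -26
E (White): max(-27, -26) = -26
A (Black): min(8, -26) = -26
R (Black): min(12, -10, -48, 40) = -48
S (Black): min(25, 33) = 25
T (Black): min(-23, 4, -35) = -35
F (White): max(-48, 25, -35) = 25
U (Black): min(-9, 33, -8) = -9
V (Black): min(-12, 24) = -12
W (Black): min(2, -36, -30) = -36
G (White): max(-9, -12, -36) = -9
B (Black): min(25, -9) = -9
X (Black): min(33, 7) = 7
Y (Black): min(-36, -31, -43) = -43
H (White): max(7, -43) = 7
Z (Black): min(-19, 32, -14) = -19
AA (Black): min(-23, -1, -24, 9) = -24
J (White): max(-19, -24) = -19
C (Black): min(7, -19) = -19
R0 (White): max(-26, -9, -19) = -9
White at R0 wants the highest of {A=-26, B=-9, C=-19}, so chooses B.

B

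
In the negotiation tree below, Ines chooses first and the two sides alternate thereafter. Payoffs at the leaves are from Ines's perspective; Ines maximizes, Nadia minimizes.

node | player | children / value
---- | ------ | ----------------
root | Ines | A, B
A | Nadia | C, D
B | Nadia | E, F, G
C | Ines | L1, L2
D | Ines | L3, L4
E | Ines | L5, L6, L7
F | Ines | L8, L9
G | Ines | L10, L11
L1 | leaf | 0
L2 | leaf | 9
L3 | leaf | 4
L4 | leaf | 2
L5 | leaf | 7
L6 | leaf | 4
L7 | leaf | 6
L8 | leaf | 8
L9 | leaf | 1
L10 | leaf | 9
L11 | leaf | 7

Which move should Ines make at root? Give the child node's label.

C (Ines): max(0, 9) = 9
D (Ines): max(4, 2) = 4
A (Nadia): min(9, 4) = 4
E (Ines): max(7, 4, 6) = 7
F (Ines): max(8, 1) = 8
G (Ines): max(9, 7) = 9
B (Nadia): min(7, 8, 9) = 7
root (Ines): max(4, 7) = 7
Ines at root wants the highest of {A=4, B=7}, so chooses B.

B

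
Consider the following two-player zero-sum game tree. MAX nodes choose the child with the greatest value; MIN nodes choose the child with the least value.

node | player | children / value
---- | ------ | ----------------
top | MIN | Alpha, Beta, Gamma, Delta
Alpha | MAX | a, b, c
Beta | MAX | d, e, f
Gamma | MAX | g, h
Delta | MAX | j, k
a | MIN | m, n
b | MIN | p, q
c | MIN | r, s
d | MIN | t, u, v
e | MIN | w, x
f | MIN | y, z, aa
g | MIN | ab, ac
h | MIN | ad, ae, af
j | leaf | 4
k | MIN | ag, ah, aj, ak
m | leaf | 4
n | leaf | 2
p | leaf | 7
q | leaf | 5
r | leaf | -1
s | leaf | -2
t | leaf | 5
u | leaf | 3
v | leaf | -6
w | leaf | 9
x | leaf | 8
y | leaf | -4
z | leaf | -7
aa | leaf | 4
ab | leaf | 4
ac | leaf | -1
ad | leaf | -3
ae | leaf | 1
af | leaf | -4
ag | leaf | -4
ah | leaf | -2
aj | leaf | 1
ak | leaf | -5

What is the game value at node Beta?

d (MIN): min(5, 3, -6) = -6
e (MIN): min(9, 8) = 8
f (MIN): min(-4, -7, 4) = -7
Beta (MAX): max(-6, 8, -7) = 8

8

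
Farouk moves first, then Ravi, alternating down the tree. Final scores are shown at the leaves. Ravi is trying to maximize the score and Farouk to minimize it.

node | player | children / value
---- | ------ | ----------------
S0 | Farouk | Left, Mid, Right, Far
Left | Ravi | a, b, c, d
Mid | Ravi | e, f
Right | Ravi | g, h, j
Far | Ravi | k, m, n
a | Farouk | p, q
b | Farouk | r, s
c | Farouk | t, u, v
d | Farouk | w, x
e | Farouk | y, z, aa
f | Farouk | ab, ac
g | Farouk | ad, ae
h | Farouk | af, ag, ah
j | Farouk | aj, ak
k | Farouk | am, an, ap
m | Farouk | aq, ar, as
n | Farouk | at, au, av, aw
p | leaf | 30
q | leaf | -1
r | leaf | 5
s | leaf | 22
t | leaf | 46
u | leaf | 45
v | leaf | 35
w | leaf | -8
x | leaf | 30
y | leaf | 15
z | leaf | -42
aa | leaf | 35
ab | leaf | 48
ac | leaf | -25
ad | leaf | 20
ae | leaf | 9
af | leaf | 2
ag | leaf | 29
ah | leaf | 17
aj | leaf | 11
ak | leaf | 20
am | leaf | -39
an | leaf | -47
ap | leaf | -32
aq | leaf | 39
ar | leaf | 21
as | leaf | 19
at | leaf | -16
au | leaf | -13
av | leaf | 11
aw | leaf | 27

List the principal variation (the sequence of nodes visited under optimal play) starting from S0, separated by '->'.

S0 -> Mid -> f -> ac

a (Farouk): min(30, -1) = -1
b (Farouk): min(5, 22) = 5
c (Farouk): min(46, 45, 35) = 35
d (Farouk): min(-8, 30) = -8
Left (Ravi): max(-1, 5, 35, -8) = 35
e (Farouk): min(15, -42, 35) = -42
f (Farouk): min(48, -25) = -25
Mid (Ravi): max(-42, -25) = -25
g (Farouk): min(20, 9) = 9
h (Farouk): min(2, 29, 17) = 2
j (Farouk): min(11, 20) = 11
Right (Ravi): max(9, 2, 11) = 11
k (Farouk): min(-39, -47, -32) = -47
m (Farouk): min(39, 21, 19) = 19
n (Farouk): min(-16, -13, 11, 27) = -16
Far (Ravi): max(-47, 19, -16) = 19
S0 (Farouk): min(35, -25, 11, 19) = -25
At S0, Farouk picks Mid (lowest: -25).
At Mid, Ravi picks f (highest: -25).
At f, Farouk picks ac (lowest: -25).
Terminal value -25.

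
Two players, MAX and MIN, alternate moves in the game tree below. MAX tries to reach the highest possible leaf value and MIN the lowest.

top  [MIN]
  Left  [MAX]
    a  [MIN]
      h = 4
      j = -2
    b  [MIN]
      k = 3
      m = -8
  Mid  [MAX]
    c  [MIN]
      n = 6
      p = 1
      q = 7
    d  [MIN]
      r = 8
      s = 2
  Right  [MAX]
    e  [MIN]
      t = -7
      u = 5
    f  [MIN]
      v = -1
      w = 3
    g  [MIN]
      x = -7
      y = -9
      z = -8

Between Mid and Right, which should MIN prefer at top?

Right

c (MIN): min(6, 1, 7) = 1
d (MIN): min(8, 2) = 2
Mid (MAX): max(1, 2) = 2
e (MIN): min(-7, 5) = -7
f (MIN): min(-1, 3) = -1
g (MIN): min(-7, -9, -8) = -9
Right (MAX): max(-7, -1, -9) = -1
MIN prefers the lower value; Mid=2, Right=-1. Right is better since -1 < 2.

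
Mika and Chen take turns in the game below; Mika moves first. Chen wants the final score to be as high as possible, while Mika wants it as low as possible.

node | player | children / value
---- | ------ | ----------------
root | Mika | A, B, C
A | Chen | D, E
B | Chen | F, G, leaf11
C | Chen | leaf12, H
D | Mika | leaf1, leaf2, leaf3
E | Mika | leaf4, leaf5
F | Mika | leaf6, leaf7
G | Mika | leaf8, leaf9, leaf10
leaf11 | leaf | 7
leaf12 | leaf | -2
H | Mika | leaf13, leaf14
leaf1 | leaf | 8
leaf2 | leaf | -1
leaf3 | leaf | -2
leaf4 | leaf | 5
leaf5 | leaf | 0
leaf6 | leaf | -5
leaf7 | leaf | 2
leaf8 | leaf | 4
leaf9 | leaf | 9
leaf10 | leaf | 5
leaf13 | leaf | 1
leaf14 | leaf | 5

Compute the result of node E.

E (Mika): min(5, 0) = 0

0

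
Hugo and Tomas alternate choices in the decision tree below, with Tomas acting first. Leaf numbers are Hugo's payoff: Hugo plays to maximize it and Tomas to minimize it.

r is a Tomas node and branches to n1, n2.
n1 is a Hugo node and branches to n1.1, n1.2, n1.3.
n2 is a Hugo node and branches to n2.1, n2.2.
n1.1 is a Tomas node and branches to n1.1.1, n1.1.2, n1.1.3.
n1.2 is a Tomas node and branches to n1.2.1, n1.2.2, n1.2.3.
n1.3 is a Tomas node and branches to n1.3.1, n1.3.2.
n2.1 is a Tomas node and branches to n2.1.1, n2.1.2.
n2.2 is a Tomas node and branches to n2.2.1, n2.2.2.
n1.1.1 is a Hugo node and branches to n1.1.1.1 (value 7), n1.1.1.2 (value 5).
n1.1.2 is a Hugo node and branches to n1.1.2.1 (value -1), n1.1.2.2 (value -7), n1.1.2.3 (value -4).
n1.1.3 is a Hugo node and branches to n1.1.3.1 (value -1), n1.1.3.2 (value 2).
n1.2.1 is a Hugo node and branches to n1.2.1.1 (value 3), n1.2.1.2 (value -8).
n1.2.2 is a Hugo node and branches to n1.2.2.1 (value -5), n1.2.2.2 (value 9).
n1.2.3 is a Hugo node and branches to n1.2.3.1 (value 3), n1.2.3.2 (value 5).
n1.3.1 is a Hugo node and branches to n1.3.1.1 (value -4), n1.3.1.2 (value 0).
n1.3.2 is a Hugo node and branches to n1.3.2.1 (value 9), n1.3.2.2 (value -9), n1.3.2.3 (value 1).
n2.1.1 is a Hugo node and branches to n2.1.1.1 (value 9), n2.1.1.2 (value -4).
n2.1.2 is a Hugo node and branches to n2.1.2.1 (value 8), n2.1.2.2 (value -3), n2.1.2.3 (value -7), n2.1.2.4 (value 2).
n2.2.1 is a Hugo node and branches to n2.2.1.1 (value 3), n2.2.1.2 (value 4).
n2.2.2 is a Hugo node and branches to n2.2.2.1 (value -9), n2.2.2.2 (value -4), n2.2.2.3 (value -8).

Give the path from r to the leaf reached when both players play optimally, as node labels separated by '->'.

n1.1.1 (Hugo): max(7, 5) = 7
n1.1.2 (Hugo): max(-1, -7, -4) = -1
n1.1.3 (Hugo): max(-1, 2) = 2
n1.1 (Tomas): min(7, -1, 2) = -1
n1.2.1 (Hugo): max(3, -8) = 3
n1.2.2 (Hugo): max(-5, 9) = 9
n1.2.3 (Hugo): max(3, 5) = 5
n1.2 (Tomas): min(3, 9, 5) = 3
n1.3.1 (Hugo): max(-4, 0) = 0
n1.3.2 (Hugo): max(9, -9, 1) = 9
n1.3 (Tomas): min(0, 9) = 0
n1 (Hugo): max(-1, 3, 0) = 3
n2.1.1 (Hugo): max(9, -4) = 9
n2.1.2 (Hugo): max(8, -3, -7, 2) = 8
n2.1 (Tomas): min(9, 8) = 8
n2.2.1 (Hugo): max(3, 4) = 4
n2.2.2 (Hugo): max(-9, -4, -8) = -4
n2.2 (Tomas): min(4, -4) = -4
n2 (Hugo): max(8, -4) = 8
r (Tomas): min(3, 8) = 3
At r, Tomas picks n1 (lowest: 3).
At n1, Hugo picks n1.2 (highest: 3).
At n1.2, Tomas picks n1.2.1 (lowest: 3).
At n1.2.1, Hugo picks n1.2.1.1 (highest: 3).
Terminal value 3.

r -> n1 -> n1.2 -> n1.2.1 -> n1.2.1.1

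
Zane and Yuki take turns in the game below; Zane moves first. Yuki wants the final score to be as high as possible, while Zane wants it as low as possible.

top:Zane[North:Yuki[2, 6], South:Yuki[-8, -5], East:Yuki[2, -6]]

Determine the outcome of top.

North (Yuki): max(2, 6) = 6
South (Yuki): max(-8, -5) = -5
East (Yuki): max(2, -6) = 2
top (Zane): min(6, -5, 2) = -5

-5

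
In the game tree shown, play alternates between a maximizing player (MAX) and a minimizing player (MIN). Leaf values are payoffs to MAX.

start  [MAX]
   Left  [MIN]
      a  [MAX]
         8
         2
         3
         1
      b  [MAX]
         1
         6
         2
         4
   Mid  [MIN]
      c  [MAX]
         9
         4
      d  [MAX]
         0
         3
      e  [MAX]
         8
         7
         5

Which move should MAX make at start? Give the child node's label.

a (MAX): max(8, 2, 3, 1) = 8
b (MAX): max(1, 6, 2, 4) = 6
Left (MIN): min(8, 6) = 6
c (MAX): max(9, 4) = 9
d (MAX): max(0, 3) = 3
e (MAX): max(8, 7, 5) = 8
Mid (MIN): min(9, 3, 8) = 3
start (MAX): max(6, 3) = 6
MAX at start wants the highest of {Left=6, Mid=3}, so chooses Left.

Left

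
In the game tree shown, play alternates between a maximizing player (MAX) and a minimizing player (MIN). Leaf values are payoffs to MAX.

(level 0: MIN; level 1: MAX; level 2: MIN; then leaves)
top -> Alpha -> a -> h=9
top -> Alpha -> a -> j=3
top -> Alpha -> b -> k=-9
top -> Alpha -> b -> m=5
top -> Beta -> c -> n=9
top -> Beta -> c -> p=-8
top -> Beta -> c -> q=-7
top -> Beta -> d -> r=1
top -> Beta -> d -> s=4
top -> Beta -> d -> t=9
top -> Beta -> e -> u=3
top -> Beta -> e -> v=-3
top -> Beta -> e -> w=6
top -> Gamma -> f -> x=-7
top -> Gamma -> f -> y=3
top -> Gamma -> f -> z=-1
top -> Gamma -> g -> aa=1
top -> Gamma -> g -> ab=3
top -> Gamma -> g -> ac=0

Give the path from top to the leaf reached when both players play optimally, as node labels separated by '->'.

a (MIN): min(9, 3) = 3
b (MIN): min(-9, 5) = -9
Alpha (MAX): max(3, -9) = 3
c (MIN): min(9, -8, -7) = -8
d (MIN): min(1, 4, 9) = 1
e (MIN): min(3, -3, 6) = -3
Beta (MAX): max(-8, 1, -3) = 1
f (MIN): min(-7, 3, -1) = -7
g (MIN): min(1, 3, 0) = 0
Gamma (MAX): max(-7, 0) = 0
top (MIN): min(3, 1, 0) = 0
At top, MIN picks Gamma (lowest: 0).
At Gamma, MAX picks g (highest: 0).
At g, MIN picks ac (lowest: 0).
Terminal value 0.

top -> Gamma -> g -> ac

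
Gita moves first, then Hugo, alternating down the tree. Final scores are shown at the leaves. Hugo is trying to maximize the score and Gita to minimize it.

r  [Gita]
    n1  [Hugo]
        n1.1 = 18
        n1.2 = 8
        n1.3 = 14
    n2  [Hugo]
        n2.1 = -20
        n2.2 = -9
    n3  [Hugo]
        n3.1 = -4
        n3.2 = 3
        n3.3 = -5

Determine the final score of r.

-9

n1 (Hugo): max(18, 8, 14) = 18
n2 (Hugo): max(-20, -9) = -9
n3 (Hugo): max(-4, 3, -5) = 3
r (Gita): min(18, -9, 3) = -9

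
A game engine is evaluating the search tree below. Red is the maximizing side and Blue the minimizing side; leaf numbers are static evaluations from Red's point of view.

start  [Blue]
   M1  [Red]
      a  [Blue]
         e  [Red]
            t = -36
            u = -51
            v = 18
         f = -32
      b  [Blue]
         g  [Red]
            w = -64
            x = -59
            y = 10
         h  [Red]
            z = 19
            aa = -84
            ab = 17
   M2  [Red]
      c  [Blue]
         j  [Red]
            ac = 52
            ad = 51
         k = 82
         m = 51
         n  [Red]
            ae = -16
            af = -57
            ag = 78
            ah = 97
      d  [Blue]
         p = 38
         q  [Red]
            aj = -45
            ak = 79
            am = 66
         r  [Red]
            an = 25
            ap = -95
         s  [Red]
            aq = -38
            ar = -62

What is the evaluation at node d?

-38

q (Red): max(-45, 79, 66) = 79
r (Red): max(25, -95) = 25
s (Red): max(-38, -62) = -38
d (Blue): min(38, 79, 25, -38) = -38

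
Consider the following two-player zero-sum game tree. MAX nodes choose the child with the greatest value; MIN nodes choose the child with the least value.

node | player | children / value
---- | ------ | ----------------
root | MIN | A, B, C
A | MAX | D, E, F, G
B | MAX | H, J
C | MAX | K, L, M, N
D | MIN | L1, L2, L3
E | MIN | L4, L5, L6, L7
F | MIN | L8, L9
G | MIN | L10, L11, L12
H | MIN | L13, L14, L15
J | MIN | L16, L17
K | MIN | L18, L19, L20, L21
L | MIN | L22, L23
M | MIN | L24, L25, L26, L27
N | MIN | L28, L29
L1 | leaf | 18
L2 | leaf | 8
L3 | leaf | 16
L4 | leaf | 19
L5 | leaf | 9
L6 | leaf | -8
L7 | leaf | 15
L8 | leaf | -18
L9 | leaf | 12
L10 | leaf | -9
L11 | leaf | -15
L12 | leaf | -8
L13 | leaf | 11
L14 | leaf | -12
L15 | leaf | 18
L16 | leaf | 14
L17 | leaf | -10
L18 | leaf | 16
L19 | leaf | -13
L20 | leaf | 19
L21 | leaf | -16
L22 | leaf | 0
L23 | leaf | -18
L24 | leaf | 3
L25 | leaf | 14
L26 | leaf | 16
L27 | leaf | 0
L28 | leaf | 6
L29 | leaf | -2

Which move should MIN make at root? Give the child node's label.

B

D (MIN): min(18, 8, 16) = 8
E (MIN): min(19, 9, -8, 15) = -8
F (MIN): min(-18, 12) = -18
G (MIN): min(-9, -15, -8) = -15
A (MAX): max(8, -8, -18, -15) = 8
H (MIN): min(11, -12, 18) = -12
J (MIN): min(14, -10) = -10
B (MAX): max(-12, -10) = -10
K (MIN): min(16, -13, 19, -16) = -16
L (MIN): min(0, -18) = -18
M (MIN): min(3, 14, 16, 0) = 0
N (MIN): min(6, -2) = -2
C (MAX): max(-16, -18, 0, -2) = 0
root (MIN): min(8, -10, 0) = -10
MIN at root wants the lowest of {A=8, B=-10, C=0}, so chooses B.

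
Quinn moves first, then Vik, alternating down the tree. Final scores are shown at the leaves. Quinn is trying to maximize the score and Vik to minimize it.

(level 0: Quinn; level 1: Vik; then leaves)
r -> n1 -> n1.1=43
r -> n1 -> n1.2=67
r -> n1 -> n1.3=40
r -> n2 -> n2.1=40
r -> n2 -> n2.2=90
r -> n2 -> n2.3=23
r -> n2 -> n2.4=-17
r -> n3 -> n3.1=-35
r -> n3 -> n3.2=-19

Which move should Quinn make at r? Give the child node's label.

n1

n1 (Vik): min(43, 67, 40) = 40
n2 (Vik): min(40, 90, 23, -17) = -17
n3 (Vik): min(-35, -19) = -35
r (Quinn): max(40, -17, -35) = 40
Quinn at r wants the highest of {n1=40, n2=-17, n3=-35}, so chooses n1.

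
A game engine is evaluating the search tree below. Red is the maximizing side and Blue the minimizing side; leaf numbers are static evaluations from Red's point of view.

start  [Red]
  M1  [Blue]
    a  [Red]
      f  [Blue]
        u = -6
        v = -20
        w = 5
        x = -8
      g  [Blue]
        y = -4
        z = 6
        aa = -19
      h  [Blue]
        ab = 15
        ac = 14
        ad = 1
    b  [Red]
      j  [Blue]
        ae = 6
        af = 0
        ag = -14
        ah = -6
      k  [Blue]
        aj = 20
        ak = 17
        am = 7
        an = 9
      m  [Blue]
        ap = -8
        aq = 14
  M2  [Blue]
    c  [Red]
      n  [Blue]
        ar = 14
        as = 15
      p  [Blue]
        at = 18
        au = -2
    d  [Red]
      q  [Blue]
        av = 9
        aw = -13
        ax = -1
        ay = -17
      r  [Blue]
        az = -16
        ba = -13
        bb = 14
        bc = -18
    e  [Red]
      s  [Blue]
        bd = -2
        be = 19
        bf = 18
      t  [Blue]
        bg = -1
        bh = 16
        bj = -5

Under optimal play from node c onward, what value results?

14

n (Blue): min(14, 15) = 14
p (Blue): min(18, -2) = -2
c (Red): max(14, -2) = 14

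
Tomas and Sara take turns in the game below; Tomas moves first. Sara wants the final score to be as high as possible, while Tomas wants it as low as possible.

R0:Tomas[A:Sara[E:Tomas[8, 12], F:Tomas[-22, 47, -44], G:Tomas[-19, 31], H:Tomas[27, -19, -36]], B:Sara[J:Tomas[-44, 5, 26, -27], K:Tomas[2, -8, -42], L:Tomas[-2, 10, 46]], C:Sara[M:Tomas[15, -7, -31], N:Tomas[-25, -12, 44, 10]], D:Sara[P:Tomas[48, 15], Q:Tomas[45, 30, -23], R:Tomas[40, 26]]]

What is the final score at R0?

E (Tomas): min(8, 12) = 8
F (Tomas): min(-22, 47, -44) = -44
G (Tomas): min(-19, 31) = -19
H (Tomas): min(27, -19, -36) = -36
A (Sara): max(8, -44, -19, -36) = 8
J (Tomas): min(-44, 5, 26, -27) = -44
K (Tomas): min(2, -8, -42) = -42
L (Tomas): min(-2, 10, 46) = -2
B (Sara): max(-44, -42, -2) = -2
M (Tomas): min(15, -7, -31) = -31
N (Tomas): min(-25, -12, 44, 10) = -25
C (Sara): max(-31, -25) = -25
P (Tomas): min(48, 15) = 15
Q (Tomas): min(45, 30, -23) = -23
R (Tomas): min(40, 26) = 26
D (Sara): max(15, -23, 26) = 26
R0 (Tomas): min(8, -2, -25, 26) = -25

-25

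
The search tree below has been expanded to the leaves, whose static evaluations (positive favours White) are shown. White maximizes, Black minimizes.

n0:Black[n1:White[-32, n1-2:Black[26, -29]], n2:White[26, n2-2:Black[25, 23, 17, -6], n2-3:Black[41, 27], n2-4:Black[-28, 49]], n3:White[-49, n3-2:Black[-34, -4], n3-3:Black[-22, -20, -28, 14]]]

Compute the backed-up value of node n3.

n3-2 (Black): min(-34, -4) = -34
n3-3 (Black): min(-22, -20, -28, 14) = -28
n3 (White): max(-49, -34, -28) = -28

-28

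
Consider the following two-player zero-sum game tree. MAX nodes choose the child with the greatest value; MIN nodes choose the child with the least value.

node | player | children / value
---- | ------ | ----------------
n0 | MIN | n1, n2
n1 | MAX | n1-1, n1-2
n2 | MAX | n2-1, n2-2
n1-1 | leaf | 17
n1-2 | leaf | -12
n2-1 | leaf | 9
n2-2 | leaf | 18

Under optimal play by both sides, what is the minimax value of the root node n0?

17

n1 (MAX): max(17, -12) = 17
n2 (MAX): max(9, 18) = 18
n0 (MIN): min(17, 18) = 17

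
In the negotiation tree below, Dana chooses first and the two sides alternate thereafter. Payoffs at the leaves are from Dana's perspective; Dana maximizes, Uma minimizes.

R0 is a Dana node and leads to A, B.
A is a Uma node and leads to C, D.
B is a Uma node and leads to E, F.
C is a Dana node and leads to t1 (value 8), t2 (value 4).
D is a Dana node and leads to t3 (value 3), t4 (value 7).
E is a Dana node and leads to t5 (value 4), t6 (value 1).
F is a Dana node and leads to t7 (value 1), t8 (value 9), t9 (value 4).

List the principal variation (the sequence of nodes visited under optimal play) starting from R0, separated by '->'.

C (Dana): max(8, 4) = 8
D (Dana): max(3, 7) = 7
A (Uma): min(8, 7) = 7
E (Dana): max(4, 1) = 4
F (Dana): max(1, 9, 4) = 9
B (Uma): min(4, 9) = 4
R0 (Dana): max(7, 4) = 7
At R0, Dana picks A (highest: 7).
At A, Uma picks D (lowest: 7).
At D, Dana picks t4 (highest: 7).
Terminal value 7.

R0 -> A -> D -> t4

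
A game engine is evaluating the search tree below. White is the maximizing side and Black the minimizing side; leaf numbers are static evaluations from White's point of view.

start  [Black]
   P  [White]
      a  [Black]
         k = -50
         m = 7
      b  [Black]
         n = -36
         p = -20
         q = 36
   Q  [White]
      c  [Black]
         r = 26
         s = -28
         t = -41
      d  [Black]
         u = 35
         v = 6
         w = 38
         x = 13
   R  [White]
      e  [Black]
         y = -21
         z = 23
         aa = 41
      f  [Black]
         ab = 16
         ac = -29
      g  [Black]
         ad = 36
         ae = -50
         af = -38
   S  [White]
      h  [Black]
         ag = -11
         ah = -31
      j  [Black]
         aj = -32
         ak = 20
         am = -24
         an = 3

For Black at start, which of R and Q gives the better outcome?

R

e (Black): min(-21, 23, 41) = -21
f (Black): min(16, -29) = -29
g (Black): min(36, -50, -38) = -50
R (White): max(-21, -29, -50) = -21
c (Black): min(26, -28, -41) = -41
d (Black): min(35, 6, 38, 13) = 6
Q (White): max(-41, 6) = 6
Black prefers the lower value; R=-21, Q=6. R is better since -21 < 6.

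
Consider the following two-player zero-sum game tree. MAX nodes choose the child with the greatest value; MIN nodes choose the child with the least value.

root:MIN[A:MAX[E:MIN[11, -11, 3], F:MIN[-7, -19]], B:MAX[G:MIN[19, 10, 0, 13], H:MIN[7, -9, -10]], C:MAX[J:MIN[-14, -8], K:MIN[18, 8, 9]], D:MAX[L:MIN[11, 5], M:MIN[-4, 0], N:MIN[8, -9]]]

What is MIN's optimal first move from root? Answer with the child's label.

E (MIN): min(11, -11, 3) = -11
F (MIN): min(-7, -19) = -19
A (MAX): max(-11, -19) = -11
G (MIN): min(19, 10, 0, 13) = 0
H (MIN): min(7, -9, -10) = -10
B (MAX): max(0, -10) = 0
J (MIN): min(-14, -8) = -14
K (MIN): min(18, 8, 9) = 8
C (MAX): max(-14, 8) = 8
L (MIN): min(11, 5) = 5
M (MIN): min(-4, 0) = -4
N (MIN): min(8, -9) = -9
D (MAX): max(5, -4, -9) = 5
root (MIN): min(-11, 0, 8, 5) = -11
MIN at root wants the lowest of {A=-11, B=0, C=8, D=5}, so chooses A.

A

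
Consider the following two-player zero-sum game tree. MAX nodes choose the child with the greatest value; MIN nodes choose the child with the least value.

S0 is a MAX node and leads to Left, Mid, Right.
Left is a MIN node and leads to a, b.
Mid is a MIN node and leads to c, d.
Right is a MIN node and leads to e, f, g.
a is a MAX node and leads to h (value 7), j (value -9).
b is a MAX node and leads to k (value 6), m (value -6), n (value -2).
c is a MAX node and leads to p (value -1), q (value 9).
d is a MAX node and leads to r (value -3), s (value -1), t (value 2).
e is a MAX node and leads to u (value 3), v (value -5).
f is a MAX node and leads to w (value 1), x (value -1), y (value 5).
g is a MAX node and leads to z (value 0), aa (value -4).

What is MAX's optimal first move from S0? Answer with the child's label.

a (MAX): max(7, -9) = 7
b (MAX): max(6, -6, -2) = 6
Left (MIN): min(7, 6) = 6
c (MAX): max(-1, 9) = 9
d (MAX): max(-3, -1, 2) = 2
Mid (MIN): min(9, 2) = 2
e (MAX): max(3, -5) = 3
f (MAX): max(1, -1, 5) = 5
g (MAX): max(0, -4) = 0
Right (MIN): min(3, 5, 0) = 0
S0 (MAX): max(6, 2, 0) = 6
MAX at S0 wants the highest of {Left=6, Mid=2, Right=0}, so chooses Left.

Left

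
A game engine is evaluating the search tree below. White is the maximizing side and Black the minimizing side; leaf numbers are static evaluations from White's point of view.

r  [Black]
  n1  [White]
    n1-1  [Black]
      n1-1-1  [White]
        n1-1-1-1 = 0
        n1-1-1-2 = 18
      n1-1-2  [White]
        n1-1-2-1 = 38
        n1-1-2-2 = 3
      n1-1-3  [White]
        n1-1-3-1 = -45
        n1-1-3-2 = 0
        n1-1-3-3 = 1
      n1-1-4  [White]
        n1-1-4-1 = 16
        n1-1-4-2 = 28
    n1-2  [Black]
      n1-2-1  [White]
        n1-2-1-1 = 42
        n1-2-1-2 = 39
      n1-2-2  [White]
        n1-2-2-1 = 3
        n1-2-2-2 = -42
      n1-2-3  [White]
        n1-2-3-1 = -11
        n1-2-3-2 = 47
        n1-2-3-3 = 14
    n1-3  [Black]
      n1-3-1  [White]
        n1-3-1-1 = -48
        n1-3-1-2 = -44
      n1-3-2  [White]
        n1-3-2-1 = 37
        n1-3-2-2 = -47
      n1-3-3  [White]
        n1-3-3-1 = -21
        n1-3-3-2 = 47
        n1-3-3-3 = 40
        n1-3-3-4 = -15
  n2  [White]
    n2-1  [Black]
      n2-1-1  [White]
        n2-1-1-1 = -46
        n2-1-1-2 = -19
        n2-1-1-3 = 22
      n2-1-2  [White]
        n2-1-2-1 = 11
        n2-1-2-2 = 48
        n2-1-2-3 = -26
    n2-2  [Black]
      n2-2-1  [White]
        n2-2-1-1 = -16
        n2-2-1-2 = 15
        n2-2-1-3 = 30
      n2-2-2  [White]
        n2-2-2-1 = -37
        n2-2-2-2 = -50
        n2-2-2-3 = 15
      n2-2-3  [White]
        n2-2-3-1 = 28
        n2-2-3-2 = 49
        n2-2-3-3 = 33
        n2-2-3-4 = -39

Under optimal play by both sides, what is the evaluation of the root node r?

n1-1-1 (White): max(0, 18) = 18
n1-1-2 (White): max(38, 3) = 38
n1-1-3 (White): max(-45, 0, 1) = 1
n1-1-4 (White): max(16, 28) = 28
n1-1 (Black): min(18, 38, 1, 28) = 1
n1-2-1 (White): max(42, 39) = 42
n1-2-2 (White): max(3, -42) = 3
n1-2-3 (White): max(-11, 47, 14) = 47
n1-2 (Black): min(42, 3, 47) = 3
n1-3-1 (White): max(-48, -44) = -44
n1-3-2 (White): max(37, -47) = 37
n1-3-3 (White): max(-21, 47, 40, -15) = 47
n1-3 (Black): min(-44, 37, 47) = -44
n1 (White): max(1, 3, -44) = 3
n2-1-1 (White): max(-46, -19, 22) = 22
n2-1-2 (White): max(11, 48, -26) = 48
n2-1 (Black): min(22, 48) = 22
n2-2-1 (White): max(-16, 15, 30) = 30
n2-2-2 (White): max(-37, -50, 15) = 15
n2-2-3 (White): max(28, 49, 33, -39) = 49
n2-2 (Black): min(30, 15, 49) = 15
n2 (White): max(22, 15) = 22
r (Black): min(3, 22) = 3

3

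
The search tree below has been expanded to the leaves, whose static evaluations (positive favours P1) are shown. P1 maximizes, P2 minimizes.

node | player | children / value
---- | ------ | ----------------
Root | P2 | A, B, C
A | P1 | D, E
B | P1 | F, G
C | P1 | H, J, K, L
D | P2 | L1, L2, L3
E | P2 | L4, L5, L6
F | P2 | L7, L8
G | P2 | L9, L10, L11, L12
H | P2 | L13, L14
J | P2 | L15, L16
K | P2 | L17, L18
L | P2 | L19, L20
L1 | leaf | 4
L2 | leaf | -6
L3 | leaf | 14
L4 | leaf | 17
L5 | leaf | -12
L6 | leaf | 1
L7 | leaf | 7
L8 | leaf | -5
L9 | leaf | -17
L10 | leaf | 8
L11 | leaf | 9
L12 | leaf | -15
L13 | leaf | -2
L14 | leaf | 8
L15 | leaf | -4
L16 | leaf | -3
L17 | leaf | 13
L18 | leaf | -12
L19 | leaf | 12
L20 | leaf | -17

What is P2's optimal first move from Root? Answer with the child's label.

D (P2): min(4, -6, 14) = -6
E (P2): min(17, -12, 1) = -12
A (P1): max(-6, -12) = -6
F (P2): min(7, -5) = -5
G (P2): min(-17, 8, 9, -15) = -17
B (P1): max(-5, -17) = -5
H (P2): min(-2, 8) = -2
J (P2): min(-4, -3) = -4
K (P2): min(13, -12) = -12
L (P2): min(12, -17) = -17
C (P1): max(-2, -4, -12, -17) = -2
Root (P2): min(-6, -5, -2) = -6
P2 at Root wants the lowest of {A=-6, B=-5, C=-2}, so chooses A.

A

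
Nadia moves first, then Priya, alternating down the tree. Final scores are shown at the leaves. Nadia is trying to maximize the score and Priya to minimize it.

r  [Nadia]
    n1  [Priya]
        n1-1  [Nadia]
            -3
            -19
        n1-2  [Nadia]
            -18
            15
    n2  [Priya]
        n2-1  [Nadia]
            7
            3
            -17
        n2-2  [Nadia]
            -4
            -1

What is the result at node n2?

-1

n2-1 (Nadia): max(7, 3, -17) = 7
n2-2 (Nadia): max(-4, -1) = -1
n2 (Priya): min(7, -1) = -1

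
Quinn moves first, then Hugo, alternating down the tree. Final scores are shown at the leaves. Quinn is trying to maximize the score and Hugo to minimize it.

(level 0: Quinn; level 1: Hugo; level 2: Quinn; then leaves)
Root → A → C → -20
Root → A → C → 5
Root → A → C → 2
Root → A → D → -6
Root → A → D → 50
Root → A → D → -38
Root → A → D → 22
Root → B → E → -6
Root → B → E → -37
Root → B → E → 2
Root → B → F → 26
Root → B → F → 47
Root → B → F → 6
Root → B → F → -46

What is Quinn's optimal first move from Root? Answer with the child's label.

A

C (Quinn): max(-20, 5, 2) = 5
D (Quinn): max(-6, 50, -38, 22) = 50
A (Hugo): min(5, 50) = 5
E (Quinn): max(-6, -37, 2) = 2
F (Quinn): max(26, 47, 6, -46) = 47
B (Hugo): min(2, 47) = 2
Root (Quinn): max(5, 2) = 5
Quinn at Root wants the highest of {A=5, B=2}, so chooses A.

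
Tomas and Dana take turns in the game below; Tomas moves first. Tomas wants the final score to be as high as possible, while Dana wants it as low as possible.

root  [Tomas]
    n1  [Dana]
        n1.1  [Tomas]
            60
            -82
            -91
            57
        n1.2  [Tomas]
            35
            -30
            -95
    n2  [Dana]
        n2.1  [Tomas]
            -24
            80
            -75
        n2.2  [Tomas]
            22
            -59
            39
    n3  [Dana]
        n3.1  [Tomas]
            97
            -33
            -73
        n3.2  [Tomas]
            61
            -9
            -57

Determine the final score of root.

61

n1.1 (Tomas): max(60, -82, -91, 57) = 60
n1.2 (Tomas): max(35, -30, -95) = 35
n1 (Dana): min(60, 35) = 35
n2.1 (Tomas): max(-24, 80, -75) = 80
n2.2 (Tomas): max(22, -59, 39) = 39
n2 (Dana): min(80, 39) = 39
n3.1 (Tomas): max(97, -33, -73) = 97
n3.2 (Tomas): max(61, -9, -57) = 61
n3 (Dana): min(97, 61) = 61
root (Tomas): max(35, 39, 61) = 61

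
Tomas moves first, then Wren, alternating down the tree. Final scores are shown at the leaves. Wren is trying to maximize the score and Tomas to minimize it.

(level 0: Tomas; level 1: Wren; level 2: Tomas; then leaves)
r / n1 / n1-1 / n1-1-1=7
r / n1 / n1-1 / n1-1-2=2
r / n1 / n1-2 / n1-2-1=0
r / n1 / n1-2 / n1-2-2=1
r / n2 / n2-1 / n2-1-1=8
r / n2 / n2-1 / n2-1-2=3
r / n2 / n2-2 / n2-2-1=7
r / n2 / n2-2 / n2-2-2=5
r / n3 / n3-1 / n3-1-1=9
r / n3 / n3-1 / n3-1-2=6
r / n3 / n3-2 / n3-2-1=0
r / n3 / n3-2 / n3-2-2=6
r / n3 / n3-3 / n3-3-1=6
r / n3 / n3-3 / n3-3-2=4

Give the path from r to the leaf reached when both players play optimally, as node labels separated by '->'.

n1-1 (Tomas): min(7, 2) = 2
n1-2 (Tomas): min(0, 1) = 0
n1 (Wren): max(2, 0) = 2
n2-1 (Tomas): min(8, 3) = 3
n2-2 (Tomas): min(7, 5) = 5
n2 (Wren): max(3, 5) = 5
n3-1 (Tomas): min(9, 6) = 6
n3-2 (Tomas): min(0, 6) = 0
n3-3 (Tomas): min(6, 4) = 4
n3 (Wren): max(6, 0, 4) = 6
r (Tomas): min(2, 5, 6) = 2
At r, Tomas picks n1 (lowest: 2).
At n1, Wren picks n1-1 (highest: 2).
At n1-1, Tomas picks n1-1-2 (lowest: 2).
Terminal value 2.

r -> n1 -> n1-1 -> n1-1-2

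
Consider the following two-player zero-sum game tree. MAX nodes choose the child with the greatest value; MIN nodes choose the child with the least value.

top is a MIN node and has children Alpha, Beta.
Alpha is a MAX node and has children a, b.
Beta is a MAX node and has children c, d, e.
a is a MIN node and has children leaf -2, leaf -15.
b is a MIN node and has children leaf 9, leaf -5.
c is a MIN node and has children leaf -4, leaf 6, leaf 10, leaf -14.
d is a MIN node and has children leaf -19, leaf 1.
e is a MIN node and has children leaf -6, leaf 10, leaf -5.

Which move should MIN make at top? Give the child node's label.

Beta

a (MIN): min(-2, -15) = -15
b (MIN): min(9, -5) = -5
Alpha (MAX): max(-15, -5) = -5
c (MIN): min(-4, 6, 10, -14) = -14
d (MIN): min(-19, 1) = -19
e (MIN): min(-6, 10, -5) = -6
Beta (MAX): max(-14, -19, -6) = -6
top (MIN): min(-5, -6) = -6
MIN at top wants the lowest of {Alpha=-5, Beta=-6}, so chooses Beta.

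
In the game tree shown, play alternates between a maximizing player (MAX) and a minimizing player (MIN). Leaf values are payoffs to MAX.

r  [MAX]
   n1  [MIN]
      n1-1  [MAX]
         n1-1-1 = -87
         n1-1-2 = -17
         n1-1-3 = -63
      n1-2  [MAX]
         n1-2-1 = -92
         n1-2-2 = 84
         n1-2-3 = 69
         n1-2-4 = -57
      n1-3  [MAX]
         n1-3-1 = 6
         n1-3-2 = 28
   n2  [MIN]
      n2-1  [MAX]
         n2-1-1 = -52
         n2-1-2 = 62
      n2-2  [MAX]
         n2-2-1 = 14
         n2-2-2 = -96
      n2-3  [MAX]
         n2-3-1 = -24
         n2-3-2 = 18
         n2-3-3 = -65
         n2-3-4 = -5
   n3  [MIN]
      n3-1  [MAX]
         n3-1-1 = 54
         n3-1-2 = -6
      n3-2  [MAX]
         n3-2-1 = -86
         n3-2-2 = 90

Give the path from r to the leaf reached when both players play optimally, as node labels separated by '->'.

n1-1 (MAX): max(-87, -17, -63) = -17
n1-2 (MAX): max(-92, 84, 69, -57) = 84
n1-3 (MAX): max(6, 28) = 28
n1 (MIN): min(-17, 84, 28) = -17
n2-1 (MAX): max(-52, 62) = 62
n2-2 (MAX): max(14, -96) = 14
n2-3 (MAX): max(-24, 18, -65, -5) = 18
n2 (MIN): min(62, 14, 18) = 14
n3-1 (MAX): max(54, -6) = 54
n3-2 (MAX): max(-86, 90) = 90
n3 (MIN): min(54, 90) = 54
r (MAX): max(-17, 14, 54) = 54
At r, MAX picks n3 (highest: 54).
At n3, MIN picks n3-1 (lowest: 54).
At n3-1, MAX picks n3-1-1 (highest: 54).
Terminal value 54.

r -> n3 -> n3-1 -> n3-1-1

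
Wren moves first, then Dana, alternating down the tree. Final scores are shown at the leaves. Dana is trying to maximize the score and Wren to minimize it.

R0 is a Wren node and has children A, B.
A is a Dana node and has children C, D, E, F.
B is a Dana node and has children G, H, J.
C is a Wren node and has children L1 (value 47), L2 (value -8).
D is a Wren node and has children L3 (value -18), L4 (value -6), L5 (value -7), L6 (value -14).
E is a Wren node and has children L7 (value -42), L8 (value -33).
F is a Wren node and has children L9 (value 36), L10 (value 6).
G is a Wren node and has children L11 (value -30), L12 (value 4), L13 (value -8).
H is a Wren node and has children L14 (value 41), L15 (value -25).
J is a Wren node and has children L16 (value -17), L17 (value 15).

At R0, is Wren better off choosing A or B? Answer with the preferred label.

C (Wren): min(47, -8) = -8
D (Wren): min(-18, -6, -7, -14) = -18
E (Wren): min(-42, -33) = -42
F (Wren): min(36, 6) = 6
A (Dana): max(-8, -18, -42, 6) = 6
G (Wren): min(-30, 4, -8) = -30
H (Wren): min(41, -25) = -25
J (Wren): min(-17, 15) = -17
B (Dana): max(-30, -25, -17) = -17
Wren prefers the lower value; A=6, B=-17. B is better since -17 < 6.

B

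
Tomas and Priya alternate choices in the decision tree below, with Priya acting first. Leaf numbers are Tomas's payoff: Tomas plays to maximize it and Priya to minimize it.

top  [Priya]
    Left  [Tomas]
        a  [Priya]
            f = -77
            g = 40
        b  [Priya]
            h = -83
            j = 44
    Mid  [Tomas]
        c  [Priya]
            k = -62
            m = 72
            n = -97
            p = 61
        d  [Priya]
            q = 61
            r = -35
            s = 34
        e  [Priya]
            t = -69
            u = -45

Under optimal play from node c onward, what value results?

c (Priya): min(-62, 72, -97, 61) = -97

-97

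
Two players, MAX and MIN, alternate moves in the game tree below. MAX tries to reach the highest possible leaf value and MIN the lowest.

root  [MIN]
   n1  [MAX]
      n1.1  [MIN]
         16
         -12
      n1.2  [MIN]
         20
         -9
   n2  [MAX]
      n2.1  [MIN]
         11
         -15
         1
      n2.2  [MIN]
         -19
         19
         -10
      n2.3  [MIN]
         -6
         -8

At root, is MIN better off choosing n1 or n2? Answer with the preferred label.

n1

n1.1 (MIN): min(16, -12) = -12
n1.2 (MIN): min(20, -9) = -9
n1 (MAX): max(-12, -9) = -9
n2.1 (MIN): min(11, -15, 1) = -15
n2.2 (MIN): min(-19, 19, -10) = -19
n2.3 (MIN): min(-6, -8) = -8
n2 (MAX): max(-15, -19, -8) = -8
MIN prefers the lower value; n1=-9, n2=-8. n1 is better since -9 < -8.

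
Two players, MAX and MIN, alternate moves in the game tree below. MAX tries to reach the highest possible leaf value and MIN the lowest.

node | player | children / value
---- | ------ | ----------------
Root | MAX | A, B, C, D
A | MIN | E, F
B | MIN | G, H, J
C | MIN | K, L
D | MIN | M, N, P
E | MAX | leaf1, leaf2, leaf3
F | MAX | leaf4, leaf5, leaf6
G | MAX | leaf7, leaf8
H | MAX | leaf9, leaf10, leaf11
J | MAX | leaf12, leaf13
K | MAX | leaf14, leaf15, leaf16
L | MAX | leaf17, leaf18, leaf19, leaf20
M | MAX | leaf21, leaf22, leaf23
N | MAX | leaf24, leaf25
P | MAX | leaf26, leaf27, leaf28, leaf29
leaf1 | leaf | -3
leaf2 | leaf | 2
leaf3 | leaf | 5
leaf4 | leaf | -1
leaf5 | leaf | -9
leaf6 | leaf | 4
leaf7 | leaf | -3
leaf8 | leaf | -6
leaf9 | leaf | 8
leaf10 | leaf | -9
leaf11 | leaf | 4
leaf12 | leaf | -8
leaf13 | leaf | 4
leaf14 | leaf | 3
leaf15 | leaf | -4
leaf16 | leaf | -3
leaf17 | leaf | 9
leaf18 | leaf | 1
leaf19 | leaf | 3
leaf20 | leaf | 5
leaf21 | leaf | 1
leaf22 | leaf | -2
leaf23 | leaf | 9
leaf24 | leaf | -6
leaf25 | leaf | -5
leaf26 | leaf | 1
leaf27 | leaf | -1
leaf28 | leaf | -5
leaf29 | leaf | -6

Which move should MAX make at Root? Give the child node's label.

E (MAX): max(-3, 2, 5) = 5
F (MAX): max(-1, -9, 4) = 4
A (MIN): min(5, 4) = 4
G (MAX): max(-3, -6) = -3
H (MAX): max(8, -9, 4) = 8
J (MAX): max(-8, 4) = 4
B (MIN): min(-3, 8, 4) = -3
K (MAX): max(3, -4, -3) = 3
L (MAX): max(9, 1, 3, 5) = 9
C (MIN): min(3, 9) = 3
M (MAX): max(1, -2, 9) = 9
N (MAX): max(-6, -5) = -5
P (MAX): max(1, -1, -5, -6) = 1
D (MIN): min(9, -5, 1) = -5
Root (MAX): max(4, -3, 3, -5) = 4
MAX at Root wants the highest of {A=4, B=-3, C=3, D=-5}, so chooses A.

A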